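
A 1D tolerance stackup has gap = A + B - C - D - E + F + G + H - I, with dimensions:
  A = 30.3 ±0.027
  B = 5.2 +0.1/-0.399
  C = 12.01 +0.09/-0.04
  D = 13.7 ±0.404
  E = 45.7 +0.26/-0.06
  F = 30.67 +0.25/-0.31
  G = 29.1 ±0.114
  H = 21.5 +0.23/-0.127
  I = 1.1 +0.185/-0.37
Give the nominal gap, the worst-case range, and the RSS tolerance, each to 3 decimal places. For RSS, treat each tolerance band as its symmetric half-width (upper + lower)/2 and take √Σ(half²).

nominal=44.260 wc=[42.344,45.855] rss=0.675

Stack each dimension's contribution:
  +A: nom +30.300 → Σnom=30.300; wc +0.027/-0.027 → slack +0.027/-0.027; half-tol=0.027, Σhalf²=0.000729
  +B: nom +5.200 → Σnom=35.500; wc +0.100/-0.399 → slack +0.127/-0.426; half-tol=0.249, Σhalf²=0.062979
  -C: nom -12.010 → Σnom=23.490; wc +0.040/-0.090 → slack +0.167/-0.516; half-tol=0.065, Σhalf²=0.067204
  -D: nom -13.700 → Σnom=9.790; wc +0.404/-0.404 → slack +0.571/-0.920; half-tol=0.404, Σhalf²=0.230420
  -E: nom -45.700 → Σnom=-35.910; wc +0.060/-0.260 → slack +0.631/-1.180; half-tol=0.160, Σhalf²=0.256020
  +F: nom +30.670 → Σnom=-5.240; wc +0.250/-0.310 → slack +0.881/-1.490; half-tol=0.280, Σhalf²=0.334420
  +G: nom +29.100 → Σnom=23.860; wc +0.114/-0.114 → slack +0.995/-1.604; half-tol=0.114, Σhalf²=0.347416
  +H: nom +21.500 → Σnom=45.360; wc +0.230/-0.127 → slack +1.225/-1.731; half-tol=0.178, Σhalf²=0.379279
  -I: nom -1.100 → Σnom=44.260; wc +0.370/-0.185 → slack +1.595/-1.916; half-tol=0.277, Σhalf²=0.456285
Nominal = 44.260. Worst-case = [44.260 - 1.916, 44.260 + 1.595] = [42.344, 45.855]. RSS = √0.456285 = 0.675.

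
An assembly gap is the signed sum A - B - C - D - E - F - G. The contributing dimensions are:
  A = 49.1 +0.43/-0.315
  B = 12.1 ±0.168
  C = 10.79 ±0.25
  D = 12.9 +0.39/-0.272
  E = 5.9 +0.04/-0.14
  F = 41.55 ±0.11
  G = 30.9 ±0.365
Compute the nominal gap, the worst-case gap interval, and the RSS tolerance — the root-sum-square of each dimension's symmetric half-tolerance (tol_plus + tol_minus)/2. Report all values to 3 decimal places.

Stack each dimension's contribution:
  +A: nom +49.100 → Σnom=49.100; wc +0.430/-0.315 → slack +0.430/-0.315; half-tol=0.372, Σhalf²=0.138756
  -B: nom -12.100 → Σnom=37.000; wc +0.168/-0.168 → slack +0.598/-0.483; half-tol=0.168, Σhalf²=0.166980
  -C: nom -10.790 → Σnom=26.210; wc +0.250/-0.250 → slack +0.848/-0.733; half-tol=0.250, Σhalf²=0.229480
  -D: nom -12.900 → Σnom=13.310; wc +0.272/-0.390 → slack +1.120/-1.123; half-tol=0.331, Σhalf²=0.339041
  -E: nom -5.900 → Σnom=7.410; wc +0.140/-0.040 → slack +1.260/-1.163; half-tol=0.090, Σhalf²=0.347141
  -F: nom -41.550 → Σnom=-34.140; wc +0.110/-0.110 → slack +1.370/-1.273; half-tol=0.110, Σhalf²=0.359241
  -G: nom -30.900 → Σnom=-65.040; wc +0.365/-0.365 → slack +1.735/-1.638; half-tol=0.365, Σhalf²=0.492466
Nominal = -65.040. Worst-case = [-65.040 - 1.638, -65.040 + 1.735] = [-66.678, -63.305]. RSS = √0.492466 = 0.702.

nominal=-65.040 wc=[-66.678,-63.305] rss=0.702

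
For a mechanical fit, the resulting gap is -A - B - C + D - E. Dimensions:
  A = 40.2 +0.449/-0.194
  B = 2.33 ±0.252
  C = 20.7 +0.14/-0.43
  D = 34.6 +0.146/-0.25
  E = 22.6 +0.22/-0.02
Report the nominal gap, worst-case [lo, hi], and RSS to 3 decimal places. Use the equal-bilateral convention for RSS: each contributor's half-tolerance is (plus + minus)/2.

nominal=-51.230 wc=[-52.541,-50.188] rss=0.549

Stack each dimension's contribution:
  -A: nom -40.200 → Σnom=-40.200; wc +0.194/-0.449 → slack +0.194/-0.449; half-tol=0.322, Σhalf²=0.103362
  -B: nom -2.330 → Σnom=-42.530; wc +0.252/-0.252 → slack +0.446/-0.701; half-tol=0.252, Σhalf²=0.166866
  -C: nom -20.700 → Σnom=-63.230; wc +0.430/-0.140 → slack +0.876/-0.841; half-tol=0.285, Σhalf²=0.248091
  +D: nom +34.600 → Σnom=-28.630; wc +0.146/-0.250 → slack +1.022/-1.091; half-tol=0.198, Σhalf²=0.287295
  -E: nom -22.600 → Σnom=-51.230; wc +0.020/-0.220 → slack +1.042/-1.311; half-tol=0.120, Σhalf²=0.301695
Nominal = -51.230. Worst-case = [-51.230 - 1.311, -51.230 + 1.042] = [-52.541, -50.188]. RSS = √0.301695 = 0.549.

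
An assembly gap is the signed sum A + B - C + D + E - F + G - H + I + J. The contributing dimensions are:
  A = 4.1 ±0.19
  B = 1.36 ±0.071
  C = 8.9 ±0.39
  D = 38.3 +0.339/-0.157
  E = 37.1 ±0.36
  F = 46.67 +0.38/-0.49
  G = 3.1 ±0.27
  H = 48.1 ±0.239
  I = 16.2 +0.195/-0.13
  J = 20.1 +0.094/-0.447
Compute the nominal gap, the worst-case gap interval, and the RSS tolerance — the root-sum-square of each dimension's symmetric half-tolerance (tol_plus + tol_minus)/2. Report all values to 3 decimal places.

nominal=16.590 wc=[13.956,19.228] rss=0.896

Stack each dimension's contribution:
  +A: nom +4.100 → Σnom=4.100; wc +0.190/-0.190 → slack +0.190/-0.190; half-tol=0.190, Σhalf²=0.036100
  +B: nom +1.360 → Σnom=5.460; wc +0.071/-0.071 → slack +0.261/-0.261; half-tol=0.071, Σhalf²=0.041141
  -C: nom -8.900 → Σnom=-3.440; wc +0.390/-0.390 → slack +0.651/-0.651; half-tol=0.390, Σhalf²=0.193241
  +D: nom +38.300 → Σnom=34.860; wc +0.339/-0.157 → slack +0.990/-0.808; half-tol=0.248, Σhalf²=0.254745
  +E: nom +37.100 → Σnom=71.960; wc +0.360/-0.360 → slack +1.350/-1.168; half-tol=0.360, Σhalf²=0.384345
  -F: nom -46.670 → Σnom=25.290; wc +0.490/-0.380 → slack +1.840/-1.548; half-tol=0.435, Σhalf²=0.573570
  +G: nom +3.100 → Σnom=28.390; wc +0.270/-0.270 → slack +2.110/-1.818; half-tol=0.270, Σhalf²=0.646470
  -H: nom -48.100 → Σnom=-19.710; wc +0.239/-0.239 → slack +2.349/-2.057; half-tol=0.239, Σhalf²=0.703591
  +I: nom +16.200 → Σnom=-3.510; wc +0.195/-0.130 → slack +2.544/-2.187; half-tol=0.163, Σhalf²=0.729997
  +J: nom +20.100 → Σnom=16.590; wc +0.094/-0.447 → slack +2.638/-2.634; half-tol=0.271, Σhalf²=0.803167
Nominal = 16.590. Worst-case = [16.590 - 2.634, 16.590 + 2.638] = [13.956, 19.228]. RSS = √0.803167 = 0.896.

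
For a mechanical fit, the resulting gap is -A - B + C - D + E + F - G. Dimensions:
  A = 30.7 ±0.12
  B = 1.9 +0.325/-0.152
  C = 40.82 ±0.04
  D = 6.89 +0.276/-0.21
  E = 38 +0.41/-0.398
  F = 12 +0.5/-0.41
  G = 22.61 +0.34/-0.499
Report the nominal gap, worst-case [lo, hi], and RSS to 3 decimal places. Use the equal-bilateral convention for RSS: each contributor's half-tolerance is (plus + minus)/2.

Stack each dimension's contribution:
  -A: nom -30.700 → Σnom=-30.700; wc +0.120/-0.120 → slack +0.120/-0.120; half-tol=0.120, Σhalf²=0.014400
  -B: nom -1.900 → Σnom=-32.600; wc +0.152/-0.325 → slack +0.272/-0.445; half-tol=0.238, Σhalf²=0.071282
  +C: nom +40.820 → Σnom=8.220; wc +0.040/-0.040 → slack +0.312/-0.485; half-tol=0.040, Σhalf²=0.072882
  -D: nom -6.890 → Σnom=1.330; wc +0.210/-0.276 → slack +0.522/-0.761; half-tol=0.243, Σhalf²=0.131931
  +E: nom +38.000 → Σnom=39.330; wc +0.410/-0.398 → slack +0.932/-1.159; half-tol=0.404, Σhalf²=0.295147
  +F: nom +12.000 → Σnom=51.330; wc +0.500/-0.410 → slack +1.432/-1.569; half-tol=0.455, Σhalf²=0.502172
  -G: nom -22.610 → Σnom=28.720; wc +0.499/-0.340 → slack +1.931/-1.909; half-tol=0.419, Σhalf²=0.678152
Nominal = 28.720. Worst-case = [28.720 - 1.909, 28.720 + 1.931] = [26.811, 30.651]. RSS = √0.678152 = 0.824.

nominal=28.720 wc=[26.811,30.651] rss=0.824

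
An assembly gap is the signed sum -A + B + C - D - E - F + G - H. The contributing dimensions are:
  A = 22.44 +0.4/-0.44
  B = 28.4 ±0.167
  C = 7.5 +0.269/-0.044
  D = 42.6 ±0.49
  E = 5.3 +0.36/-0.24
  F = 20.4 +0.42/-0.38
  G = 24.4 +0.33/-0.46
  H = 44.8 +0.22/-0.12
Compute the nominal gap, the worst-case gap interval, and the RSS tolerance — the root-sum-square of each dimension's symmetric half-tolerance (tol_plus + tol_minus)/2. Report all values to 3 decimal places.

Stack each dimension's contribution:
  -A: nom -22.440 → Σnom=-22.440; wc +0.440/-0.400 → slack +0.440/-0.400; half-tol=0.420, Σhalf²=0.176400
  +B: nom +28.400 → Σnom=5.960; wc +0.167/-0.167 → slack +0.607/-0.567; half-tol=0.167, Σhalf²=0.204289
  +C: nom +7.500 → Σnom=13.460; wc +0.269/-0.044 → slack +0.876/-0.611; half-tol=0.157, Σhalf²=0.228781
  -D: nom -42.600 → Σnom=-29.140; wc +0.490/-0.490 → slack +1.366/-1.101; half-tol=0.490, Σhalf²=0.468881
  -E: nom -5.300 → Σnom=-34.440; wc +0.240/-0.360 → slack +1.606/-1.461; half-tol=0.300, Σhalf²=0.558881
  -F: nom -20.400 → Σnom=-54.840; wc +0.380/-0.420 → slack +1.986/-1.881; half-tol=0.400, Σhalf²=0.718881
  +G: nom +24.400 → Σnom=-30.440; wc +0.330/-0.460 → slack +2.316/-2.341; half-tol=0.395, Σhalf²=0.874906
  -H: nom -44.800 → Σnom=-75.240; wc +0.120/-0.220 → slack +2.436/-2.561; half-tol=0.170, Σhalf²=0.903806
Nominal = -75.240. Worst-case = [-75.240 - 2.561, -75.240 + 2.436] = [-77.801, -72.804]. RSS = √0.903806 = 0.951.

nominal=-75.240 wc=[-77.801,-72.804] rss=0.951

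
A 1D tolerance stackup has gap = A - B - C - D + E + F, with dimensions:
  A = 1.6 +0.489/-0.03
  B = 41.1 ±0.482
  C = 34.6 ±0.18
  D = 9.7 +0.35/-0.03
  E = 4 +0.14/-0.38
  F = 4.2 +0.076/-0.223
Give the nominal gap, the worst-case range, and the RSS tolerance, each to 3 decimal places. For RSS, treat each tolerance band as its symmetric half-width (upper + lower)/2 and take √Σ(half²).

Stack each dimension's contribution:
  +A: nom +1.600 → Σnom=1.600; wc +0.489/-0.030 → slack +0.489/-0.030; half-tol=0.260, Σhalf²=0.067340
  -B: nom -41.100 → Σnom=-39.500; wc +0.482/-0.482 → slack +0.971/-0.512; half-tol=0.482, Σhalf²=0.299664
  -C: nom -34.600 → Σnom=-74.100; wc +0.180/-0.180 → slack +1.151/-0.692; half-tol=0.180, Σhalf²=0.332064
  -D: nom -9.700 → Σnom=-83.800; wc +0.030/-0.350 → slack +1.181/-1.042; half-tol=0.190, Σhalf²=0.368164
  +E: nom +4.000 → Σnom=-79.800; wc +0.140/-0.380 → slack +1.321/-1.422; half-tol=0.260, Σhalf²=0.435764
  +F: nom +4.200 → Σnom=-75.600; wc +0.076/-0.223 → slack +1.397/-1.645; half-tol=0.149, Σhalf²=0.458114
Nominal = -75.600. Worst-case = [-75.600 - 1.645, -75.600 + 1.397] = [-77.245, -74.203]. RSS = √0.458114 = 0.677.

nominal=-75.600 wc=[-77.245,-74.203] rss=0.677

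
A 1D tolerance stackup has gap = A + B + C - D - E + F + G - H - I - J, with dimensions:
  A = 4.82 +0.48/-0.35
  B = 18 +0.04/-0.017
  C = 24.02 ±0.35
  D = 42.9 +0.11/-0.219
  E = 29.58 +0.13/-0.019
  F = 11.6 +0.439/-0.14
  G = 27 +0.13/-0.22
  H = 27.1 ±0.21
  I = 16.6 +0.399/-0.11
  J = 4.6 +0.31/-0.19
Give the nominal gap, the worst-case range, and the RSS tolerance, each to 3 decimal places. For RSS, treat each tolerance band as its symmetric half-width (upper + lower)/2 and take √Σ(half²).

nominal=-35.340 wc=[-37.576,-33.153] rss=0.784

Stack each dimension's contribution:
  +A: nom +4.820 → Σnom=4.820; wc +0.480/-0.350 → slack +0.480/-0.350; half-tol=0.415, Σhalf²=0.172225
  +B: nom +18.000 → Σnom=22.820; wc +0.040/-0.017 → slack +0.520/-0.367; half-tol=0.029, Σhalf²=0.173037
  +C: nom +24.020 → Σnom=46.840; wc +0.350/-0.350 → slack +0.870/-0.717; half-tol=0.350, Σhalf²=0.295537
  -D: nom -42.900 → Σnom=3.940; wc +0.219/-0.110 → slack +1.089/-0.827; half-tol=0.165, Σhalf²=0.322597
  -E: nom -29.580 → Σnom=-25.640; wc +0.019/-0.130 → slack +1.108/-0.957; half-tol=0.074, Σhalf²=0.328148
  +F: nom +11.600 → Σnom=-14.040; wc +0.439/-0.140 → slack +1.547/-1.097; half-tol=0.289, Σhalf²=0.411958
  +G: nom +27.000 → Σnom=12.960; wc +0.130/-0.220 → slack +1.677/-1.317; half-tol=0.175, Σhalf²=0.442583
  -H: nom -27.100 → Σnom=-14.140; wc +0.210/-0.210 → slack +1.887/-1.527; half-tol=0.210, Σhalf²=0.486683
  -I: nom -16.600 → Σnom=-30.740; wc +0.110/-0.399 → slack +1.997/-1.926; half-tol=0.255, Σhalf²=0.551453
  -J: nom -4.600 → Σnom=-35.340; wc +0.190/-0.310 → slack +2.187/-2.236; half-tol=0.250, Σhalf²=0.613953
Nominal = -35.340. Worst-case = [-35.340 - 2.236, -35.340 + 2.187] = [-37.576, -33.153]. RSS = √0.613953 = 0.784.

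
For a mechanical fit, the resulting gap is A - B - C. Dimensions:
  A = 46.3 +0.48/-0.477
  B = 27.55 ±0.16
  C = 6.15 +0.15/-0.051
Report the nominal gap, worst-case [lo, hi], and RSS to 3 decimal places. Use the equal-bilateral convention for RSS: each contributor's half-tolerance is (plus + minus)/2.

nominal=12.600 wc=[11.813,13.291] rss=0.514

Stack each dimension's contribution:
  +A: nom +46.300 → Σnom=46.300; wc +0.480/-0.477 → slack +0.480/-0.477; half-tol=0.478, Σhalf²=0.228962
  -B: nom -27.550 → Σnom=18.750; wc +0.160/-0.160 → slack +0.640/-0.637; half-tol=0.160, Σhalf²=0.254562
  -C: nom -6.150 → Σnom=12.600; wc +0.051/-0.150 → slack +0.691/-0.787; half-tol=0.100, Σhalf²=0.264662
Nominal = 12.600. Worst-case = [12.600 - 0.787, 12.600 + 0.691] = [11.813, 13.291]. RSS = √0.264662 = 0.514.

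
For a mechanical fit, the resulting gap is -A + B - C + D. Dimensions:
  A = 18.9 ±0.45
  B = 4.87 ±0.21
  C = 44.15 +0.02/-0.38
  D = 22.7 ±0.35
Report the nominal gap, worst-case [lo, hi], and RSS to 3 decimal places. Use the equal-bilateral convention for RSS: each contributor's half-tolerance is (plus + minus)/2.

Stack each dimension's contribution:
  -A: nom -18.900 → Σnom=-18.900; wc +0.450/-0.450 → slack +0.450/-0.450; half-tol=0.450, Σhalf²=0.202500
  +B: nom +4.870 → Σnom=-14.030; wc +0.210/-0.210 → slack +0.660/-0.660; half-tol=0.210, Σhalf²=0.246600
  -C: nom -44.150 → Σnom=-58.180; wc +0.380/-0.020 → slack +1.040/-0.680; half-tol=0.200, Σhalf²=0.286600
  +D: nom +22.700 → Σnom=-35.480; wc +0.350/-0.350 → slack +1.390/-1.030; half-tol=0.350, Σhalf²=0.409100
Nominal = -35.480. Worst-case = [-35.480 - 1.030, -35.480 + 1.390] = [-36.510, -34.090]. RSS = √0.409100 = 0.640.

nominal=-35.480 wc=[-36.510,-34.090] rss=0.640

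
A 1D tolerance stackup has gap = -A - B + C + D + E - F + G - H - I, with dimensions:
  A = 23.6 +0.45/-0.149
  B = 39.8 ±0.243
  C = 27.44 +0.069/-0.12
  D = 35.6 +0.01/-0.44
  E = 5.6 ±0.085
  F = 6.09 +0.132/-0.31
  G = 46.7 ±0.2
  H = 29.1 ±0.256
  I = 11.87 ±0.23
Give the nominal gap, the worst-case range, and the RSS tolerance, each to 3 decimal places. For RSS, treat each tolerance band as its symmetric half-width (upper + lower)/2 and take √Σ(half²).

Stack each dimension's contribution:
  -A: nom -23.600 → Σnom=-23.600; wc +0.149/-0.450 → slack +0.149/-0.450; half-tol=0.299, Σhalf²=0.089700
  -B: nom -39.800 → Σnom=-63.400; wc +0.243/-0.243 → slack +0.392/-0.693; half-tol=0.243, Σhalf²=0.148749
  +C: nom +27.440 → Σnom=-35.960; wc +0.069/-0.120 → slack +0.461/-0.813; half-tol=0.095, Σhalf²=0.157680
  +D: nom +35.600 → Σnom=-0.360; wc +0.010/-0.440 → slack +0.471/-1.253; half-tol=0.225, Σhalf²=0.208305
  +E: nom +5.600 → Σnom=5.240; wc +0.085/-0.085 → slack +0.556/-1.338; half-tol=0.085, Σhalf²=0.215530
  -F: nom -6.090 → Σnom=-0.850; wc +0.310/-0.132 → slack +0.866/-1.470; half-tol=0.221, Σhalf²=0.264371
  +G: nom +46.700 → Σnom=45.850; wc +0.200/-0.200 → slack +1.066/-1.670; half-tol=0.200, Σhalf²=0.304370
  -H: nom -29.100 → Σnom=16.750; wc +0.256/-0.256 → slack +1.322/-1.926; half-tol=0.256, Σhalf²=0.369906
  -I: nom -11.870 → Σnom=4.880; wc +0.230/-0.230 → slack +1.552/-2.156; half-tol=0.230, Σhalf²=0.422806
Nominal = 4.880. Worst-case = [4.880 - 2.156, 4.880 + 1.552] = [2.724, 6.432]. RSS = √0.422806 = 0.650.

nominal=4.880 wc=[2.724,6.432] rss=0.650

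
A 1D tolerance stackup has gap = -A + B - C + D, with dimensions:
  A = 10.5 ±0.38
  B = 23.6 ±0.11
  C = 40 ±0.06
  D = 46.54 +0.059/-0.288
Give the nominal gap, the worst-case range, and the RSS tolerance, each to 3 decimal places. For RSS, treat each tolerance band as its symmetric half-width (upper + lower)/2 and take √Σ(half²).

Stack each dimension's contribution:
  -A: nom -10.500 → Σnom=-10.500; wc +0.380/-0.380 → slack +0.380/-0.380; half-tol=0.380, Σhalf²=0.144400
  +B: nom +23.600 → Σnom=13.100; wc +0.110/-0.110 → slack +0.490/-0.490; half-tol=0.110, Σhalf²=0.156500
  -C: nom -40.000 → Σnom=-26.900; wc +0.060/-0.060 → slack +0.550/-0.550; half-tol=0.060, Σhalf²=0.160100
  +D: nom +46.540 → Σnom=19.640; wc +0.059/-0.288 → slack +0.609/-0.838; half-tol=0.173, Σhalf²=0.190202
Nominal = 19.640. Worst-case = [19.640 - 0.838, 19.640 + 0.609] = [18.802, 20.249]. RSS = √0.190202 = 0.436.

nominal=19.640 wc=[18.802,20.249] rss=0.436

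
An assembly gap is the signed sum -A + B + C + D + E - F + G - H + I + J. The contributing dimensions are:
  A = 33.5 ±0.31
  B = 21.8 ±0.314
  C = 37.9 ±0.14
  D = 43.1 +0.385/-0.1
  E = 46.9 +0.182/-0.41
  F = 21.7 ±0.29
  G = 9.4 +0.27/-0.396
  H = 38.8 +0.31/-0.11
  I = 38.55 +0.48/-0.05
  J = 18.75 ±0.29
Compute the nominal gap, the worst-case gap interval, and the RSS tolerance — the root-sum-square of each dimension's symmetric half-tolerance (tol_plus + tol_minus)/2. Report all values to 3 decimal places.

Stack each dimension's contribution:
  -A: nom -33.500 → Σnom=-33.500; wc +0.310/-0.310 → slack +0.310/-0.310; half-tol=0.310, Σhalf²=0.096100
  +B: nom +21.800 → Σnom=-11.700; wc +0.314/-0.314 → slack +0.624/-0.624; half-tol=0.314, Σhalf²=0.194696
  +C: nom +37.900 → Σnom=26.200; wc +0.140/-0.140 → slack +0.764/-0.764; half-tol=0.140, Σhalf²=0.214296
  +D: nom +43.100 → Σnom=69.300; wc +0.385/-0.100 → slack +1.149/-0.864; half-tol=0.242, Σhalf²=0.273102
  +E: nom +46.900 → Σnom=116.200; wc +0.182/-0.410 → slack +1.331/-1.274; half-tol=0.296, Σhalf²=0.360718
  -F: nom -21.700 → Σnom=94.500; wc +0.290/-0.290 → slack +1.621/-1.564; half-tol=0.290, Σhalf²=0.444818
  +G: nom +9.400 → Σnom=103.900; wc +0.270/-0.396 → slack +1.891/-1.960; half-tol=0.333, Σhalf²=0.555707
  -H: nom -38.800 → Σnom=65.100; wc +0.110/-0.310 → slack +2.001/-2.270; half-tol=0.210, Σhalf²=0.599807
  +I: nom +38.550 → Σnom=103.650; wc +0.480/-0.050 → slack +2.481/-2.320; half-tol=0.265, Σhalf²=0.670032
  +J: nom +18.750 → Σnom=122.400; wc +0.290/-0.290 → slack +2.771/-2.610; half-tol=0.290, Σhalf²=0.754132
Nominal = 122.400. Worst-case = [122.400 - 2.610, 122.400 + 2.771] = [119.790, 125.171]. RSS = √0.754132 = 0.868.

nominal=122.400 wc=[119.790,125.171] rss=0.868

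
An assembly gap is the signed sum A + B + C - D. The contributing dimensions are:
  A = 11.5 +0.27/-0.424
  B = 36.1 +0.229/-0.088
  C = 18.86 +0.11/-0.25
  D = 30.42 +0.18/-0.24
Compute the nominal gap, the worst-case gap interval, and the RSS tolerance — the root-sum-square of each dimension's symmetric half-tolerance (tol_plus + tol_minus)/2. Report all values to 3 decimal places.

nominal=36.040 wc=[35.098,36.889] rss=0.471

Stack each dimension's contribution:
  +A: nom +11.500 → Σnom=11.500; wc +0.270/-0.424 → slack +0.270/-0.424; half-tol=0.347, Σhalf²=0.120409
  +B: nom +36.100 → Σnom=47.600; wc +0.229/-0.088 → slack +0.499/-0.512; half-tol=0.159, Σhalf²=0.145531
  +C: nom +18.860 → Σnom=66.460; wc +0.110/-0.250 → slack +0.609/-0.762; half-tol=0.180, Σhalf²=0.177931
  -D: nom -30.420 → Σnom=36.040; wc +0.240/-0.180 → slack +0.849/-0.942; half-tol=0.210, Σhalf²=0.222031
Nominal = 36.040. Worst-case = [36.040 - 0.942, 36.040 + 0.849] = [35.098, 36.889]. RSS = √0.222031 = 0.471.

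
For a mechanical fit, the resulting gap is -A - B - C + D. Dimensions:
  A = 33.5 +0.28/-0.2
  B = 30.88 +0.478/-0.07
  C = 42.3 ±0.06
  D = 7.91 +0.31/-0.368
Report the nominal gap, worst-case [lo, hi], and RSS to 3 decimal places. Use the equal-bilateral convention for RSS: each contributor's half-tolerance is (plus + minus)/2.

nominal=-98.770 wc=[-99.956,-98.130] rss=0.501

Stack each dimension's contribution:
  -A: nom -33.500 → Σnom=-33.500; wc +0.200/-0.280 → slack +0.200/-0.280; half-tol=0.240, Σhalf²=0.057600
  -B: nom -30.880 → Σnom=-64.380; wc +0.070/-0.478 → slack +0.270/-0.758; half-tol=0.274, Σhalf²=0.132676
  -C: nom -42.300 → Σnom=-106.680; wc +0.060/-0.060 → slack +0.330/-0.818; half-tol=0.060, Σhalf²=0.136276
  +D: nom +7.910 → Σnom=-98.770; wc +0.310/-0.368 → slack +0.640/-1.186; half-tol=0.339, Σhalf²=0.251197
Nominal = -98.770. Worst-case = [-98.770 - 1.186, -98.770 + 0.640] = [-99.956, -98.130]. RSS = √0.251197 = 0.501.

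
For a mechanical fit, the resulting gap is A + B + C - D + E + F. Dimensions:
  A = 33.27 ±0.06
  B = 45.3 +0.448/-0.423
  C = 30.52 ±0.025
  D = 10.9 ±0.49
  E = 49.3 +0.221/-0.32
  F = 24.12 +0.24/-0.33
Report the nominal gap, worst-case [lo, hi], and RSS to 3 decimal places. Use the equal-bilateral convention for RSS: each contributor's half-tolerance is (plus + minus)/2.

nominal=171.610 wc=[169.962,173.094] rss=0.767

Stack each dimension's contribution:
  +A: nom +33.270 → Σnom=33.270; wc +0.060/-0.060 → slack +0.060/-0.060; half-tol=0.060, Σhalf²=0.003600
  +B: nom +45.300 → Σnom=78.570; wc +0.448/-0.423 → slack +0.508/-0.483; half-tol=0.435, Σhalf²=0.193260
  +C: nom +30.520 → Σnom=109.090; wc +0.025/-0.025 → slack +0.533/-0.508; half-tol=0.025, Σhalf²=0.193885
  -D: nom -10.900 → Σnom=98.190; wc +0.490/-0.490 → slack +1.023/-0.998; half-tol=0.490, Σhalf²=0.433985
  +E: nom +49.300 → Σnom=147.490; wc +0.221/-0.320 → slack +1.244/-1.318; half-tol=0.271, Σhalf²=0.507155
  +F: nom +24.120 → Σnom=171.610; wc +0.240/-0.330 → slack +1.484/-1.648; half-tol=0.285, Σhalf²=0.588380
Nominal = 171.610. Worst-case = [171.610 - 1.648, 171.610 + 1.484] = [169.962, 173.094]. RSS = √0.588380 = 0.767.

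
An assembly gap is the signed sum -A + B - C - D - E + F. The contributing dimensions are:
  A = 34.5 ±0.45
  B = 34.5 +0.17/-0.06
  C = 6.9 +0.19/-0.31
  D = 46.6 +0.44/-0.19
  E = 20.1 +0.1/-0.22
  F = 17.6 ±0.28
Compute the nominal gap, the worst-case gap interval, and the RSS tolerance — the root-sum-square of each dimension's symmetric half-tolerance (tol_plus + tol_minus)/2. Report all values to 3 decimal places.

Stack each dimension's contribution:
  -A: nom -34.500 → Σnom=-34.500; wc +0.450/-0.450 → slack +0.450/-0.450; half-tol=0.450, Σhalf²=0.202500
  +B: nom +34.500 → Σnom=0.000; wc +0.170/-0.060 → slack +0.620/-0.510; half-tol=0.115, Σhalf²=0.215725
  -C: nom -6.900 → Σnom=-6.900; wc +0.310/-0.190 → slack +0.930/-0.700; half-tol=0.250, Σhalf²=0.278225
  -D: nom -46.600 → Σnom=-53.500; wc +0.190/-0.440 → slack +1.120/-1.140; half-tol=0.315, Σhalf²=0.377450
  -E: nom -20.100 → Σnom=-73.600; wc +0.220/-0.100 → slack +1.340/-1.240; half-tol=0.160, Σhalf²=0.403050
  +F: nom +17.600 → Σnom=-56.000; wc +0.280/-0.280 → slack +1.620/-1.520; half-tol=0.280, Σhalf²=0.481450
Nominal = -56.000. Worst-case = [-56.000 - 1.520, -56.000 + 1.620] = [-57.520, -54.380]. RSS = √0.481450 = 0.694.

nominal=-56.000 wc=[-57.520,-54.380] rss=0.694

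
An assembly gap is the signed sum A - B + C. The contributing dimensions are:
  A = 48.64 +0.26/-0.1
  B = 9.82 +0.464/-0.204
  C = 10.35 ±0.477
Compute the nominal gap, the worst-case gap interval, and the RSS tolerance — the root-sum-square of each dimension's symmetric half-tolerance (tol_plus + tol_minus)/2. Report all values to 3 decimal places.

Stack each dimension's contribution:
  +A: nom +48.640 → Σnom=48.640; wc +0.260/-0.100 → slack +0.260/-0.100; half-tol=0.180, Σhalf²=0.032400
  -B: nom -9.820 → Σnom=38.820; wc +0.204/-0.464 → slack +0.464/-0.564; half-tol=0.334, Σhalf²=0.143956
  +C: nom +10.350 → Σnom=49.170; wc +0.477/-0.477 → slack +0.941/-1.041; half-tol=0.477, Σhalf²=0.371485
Nominal = 49.170. Worst-case = [49.170 - 1.041, 49.170 + 0.941] = [48.129, 50.111]. RSS = √0.371485 = 0.609.

nominal=49.170 wc=[48.129,50.111] rss=0.609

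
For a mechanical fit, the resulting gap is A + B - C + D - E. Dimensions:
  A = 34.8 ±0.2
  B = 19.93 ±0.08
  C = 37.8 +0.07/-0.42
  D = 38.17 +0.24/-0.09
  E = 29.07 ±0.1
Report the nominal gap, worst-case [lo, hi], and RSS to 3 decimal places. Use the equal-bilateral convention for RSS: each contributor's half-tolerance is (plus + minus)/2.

Stack each dimension's contribution:
  +A: nom +34.800 → Σnom=34.800; wc +0.200/-0.200 → slack +0.200/-0.200; half-tol=0.200, Σhalf²=0.040000
  +B: nom +19.930 → Σnom=54.730; wc +0.080/-0.080 → slack +0.280/-0.280; half-tol=0.080, Σhalf²=0.046400
  -C: nom -37.800 → Σnom=16.930; wc +0.420/-0.070 → slack +0.700/-0.350; half-tol=0.245, Σhalf²=0.106425
  +D: nom +38.170 → Σnom=55.100; wc +0.240/-0.090 → slack +0.940/-0.440; half-tol=0.165, Σhalf²=0.133650
  -E: nom -29.070 → Σnom=26.030; wc +0.100/-0.100 → slack +1.040/-0.540; half-tol=0.100, Σhalf²=0.143650
Nominal = 26.030. Worst-case = [26.030 - 0.540, 26.030 + 1.040] = [25.490, 27.070]. RSS = √0.143650 = 0.379.

nominal=26.030 wc=[25.490,27.070] rss=0.379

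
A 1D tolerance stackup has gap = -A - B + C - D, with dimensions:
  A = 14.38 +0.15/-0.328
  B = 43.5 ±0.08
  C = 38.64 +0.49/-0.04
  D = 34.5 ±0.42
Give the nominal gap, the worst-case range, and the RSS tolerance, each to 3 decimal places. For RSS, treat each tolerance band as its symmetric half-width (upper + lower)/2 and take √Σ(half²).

nominal=-53.740 wc=[-54.430,-52.422] rss=0.557

Stack each dimension's contribution:
  -A: nom -14.380 → Σnom=-14.380; wc +0.328/-0.150 → slack +0.328/-0.150; half-tol=0.239, Σhalf²=0.057121
  -B: nom -43.500 → Σnom=-57.880; wc +0.080/-0.080 → slack +0.408/-0.230; half-tol=0.080, Σhalf²=0.063521
  +C: nom +38.640 → Σnom=-19.240; wc +0.490/-0.040 → slack +0.898/-0.270; half-tol=0.265, Σhalf²=0.133746
  -D: nom -34.500 → Σnom=-53.740; wc +0.420/-0.420 → slack +1.318/-0.690; half-tol=0.420, Σhalf²=0.310146
Nominal = -53.740. Worst-case = [-53.740 - 0.690, -53.740 + 1.318] = [-54.430, -52.422]. RSS = √0.310146 = 0.557.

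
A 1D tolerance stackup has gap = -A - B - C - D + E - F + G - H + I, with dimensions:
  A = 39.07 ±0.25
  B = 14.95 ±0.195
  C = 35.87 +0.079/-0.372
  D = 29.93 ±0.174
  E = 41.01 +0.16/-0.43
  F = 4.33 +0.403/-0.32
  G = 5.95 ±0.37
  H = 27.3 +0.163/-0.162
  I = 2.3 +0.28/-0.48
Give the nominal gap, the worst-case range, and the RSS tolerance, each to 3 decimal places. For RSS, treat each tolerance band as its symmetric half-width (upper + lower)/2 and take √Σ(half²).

Stack each dimension's contribution:
  -A: nom -39.070 → Σnom=-39.070; wc +0.250/-0.250 → slack +0.250/-0.250; half-tol=0.250, Σhalf²=0.062500
  -B: nom -14.950 → Σnom=-54.020; wc +0.195/-0.195 → slack +0.445/-0.445; half-tol=0.195, Σhalf²=0.100525
  -C: nom -35.870 → Σnom=-89.890; wc +0.372/-0.079 → slack +0.817/-0.524; half-tol=0.226, Σhalf²=0.151375
  -D: nom -29.930 → Σnom=-119.820; wc +0.174/-0.174 → slack +0.991/-0.698; half-tol=0.174, Σhalf²=0.181651
  +E: nom +41.010 → Σnom=-78.810; wc +0.160/-0.430 → slack +1.151/-1.128; half-tol=0.295, Σhalf²=0.268676
  -F: nom -4.330 → Σnom=-83.140; wc +0.320/-0.403 → slack +1.471/-1.531; half-tol=0.362, Σhalf²=0.399359
  +G: nom +5.950 → Σnom=-77.190; wc +0.370/-0.370 → slack +1.841/-1.901; half-tol=0.370, Σhalf²=0.536259
  -H: nom -27.300 → Σnom=-104.490; wc +0.162/-0.163 → slack +2.003/-2.064; half-tol=0.163, Σhalf²=0.562665
  +I: nom +2.300 → Σnom=-102.190; wc +0.280/-0.480 → slack +2.283/-2.544; half-tol=0.380, Σhalf²=0.707065
Nominal = -102.190. Worst-case = [-102.190 - 2.544, -102.190 + 2.283] = [-104.734, -99.907]. RSS = √0.707065 = 0.841.

nominal=-102.190 wc=[-104.734,-99.907] rss=0.841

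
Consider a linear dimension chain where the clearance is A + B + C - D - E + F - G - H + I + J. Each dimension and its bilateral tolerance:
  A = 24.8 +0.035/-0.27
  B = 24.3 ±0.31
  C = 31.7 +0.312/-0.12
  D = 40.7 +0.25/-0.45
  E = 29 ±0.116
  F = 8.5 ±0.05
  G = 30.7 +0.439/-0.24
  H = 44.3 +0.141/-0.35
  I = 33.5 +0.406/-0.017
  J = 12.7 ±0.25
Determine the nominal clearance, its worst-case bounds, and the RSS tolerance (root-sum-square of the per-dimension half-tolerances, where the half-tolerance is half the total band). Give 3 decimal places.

Stack each dimension's contribution:
  +A: nom +24.800 → Σnom=24.800; wc +0.035/-0.270 → slack +0.035/-0.270; half-tol=0.153, Σhalf²=0.023256
  +B: nom +24.300 → Σnom=49.100; wc +0.310/-0.310 → slack +0.345/-0.580; half-tol=0.310, Σhalf²=0.119356
  +C: nom +31.700 → Σnom=80.800; wc +0.312/-0.120 → slack +0.657/-0.700; half-tol=0.216, Σhalf²=0.166012
  -D: nom -40.700 → Σnom=40.100; wc +0.450/-0.250 → slack +1.107/-0.950; half-tol=0.350, Σhalf²=0.288512
  -E: nom -29.000 → Σnom=11.100; wc +0.116/-0.116 → slack +1.223/-1.066; half-tol=0.116, Σhalf²=0.301968
  +F: nom +8.500 → Σnom=19.600; wc +0.050/-0.050 → slack +1.273/-1.116; half-tol=0.050, Σhalf²=0.304468
  -G: nom -30.700 → Σnom=-11.100; wc +0.240/-0.439 → slack +1.513/-1.555; half-tol=0.340, Σhalf²=0.419729
  -H: nom -44.300 → Σnom=-55.400; wc +0.350/-0.141 → slack +1.863/-1.696; half-tol=0.245, Σhalf²=0.479999
  +I: nom +33.500 → Σnom=-21.900; wc +0.406/-0.017 → slack +2.269/-1.713; half-tol=0.212, Σhalf²=0.524731
  +J: nom +12.700 → Σnom=-9.200; wc +0.250/-0.250 → slack +2.519/-1.963; half-tol=0.250, Σhalf²=0.587231
Nominal = -9.200. Worst-case = [-9.200 - 1.963, -9.200 + 2.519] = [-11.163, -6.681]. RSS = √0.587231 = 0.766.

nominal=-9.200 wc=[-11.163,-6.681] rss=0.766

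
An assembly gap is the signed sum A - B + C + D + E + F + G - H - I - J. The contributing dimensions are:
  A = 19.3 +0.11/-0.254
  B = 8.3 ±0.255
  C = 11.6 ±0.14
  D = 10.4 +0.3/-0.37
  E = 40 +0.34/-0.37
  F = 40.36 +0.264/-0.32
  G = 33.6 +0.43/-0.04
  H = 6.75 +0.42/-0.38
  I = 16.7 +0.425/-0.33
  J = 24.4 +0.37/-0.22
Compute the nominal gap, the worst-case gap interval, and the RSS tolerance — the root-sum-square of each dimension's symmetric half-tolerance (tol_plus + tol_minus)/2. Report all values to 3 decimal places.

Stack each dimension's contribution:
  +A: nom +19.300 → Σnom=19.300; wc +0.110/-0.254 → slack +0.110/-0.254; half-tol=0.182, Σhalf²=0.033124
  -B: nom -8.300 → Σnom=11.000; wc +0.255/-0.255 → slack +0.365/-0.509; half-tol=0.255, Σhalf²=0.098149
  +C: nom +11.600 → Σnom=22.600; wc +0.140/-0.140 → slack +0.505/-0.649; half-tol=0.140, Σhalf²=0.117749
  +D: nom +10.400 → Σnom=33.000; wc +0.300/-0.370 → slack +0.805/-1.019; half-tol=0.335, Σhalf²=0.229974
  +E: nom +40.000 → Σnom=73.000; wc +0.340/-0.370 → slack +1.145/-1.389; half-tol=0.355, Σhalf²=0.355999
  +F: nom +40.360 → Σnom=113.360; wc +0.264/-0.320 → slack +1.409/-1.709; half-tol=0.292, Σhalf²=0.441263
  +G: nom +33.600 → Σnom=146.960; wc +0.430/-0.040 → slack +1.839/-1.749; half-tol=0.235, Σhalf²=0.496488
  -H: nom -6.750 → Σnom=140.210; wc +0.380/-0.420 → slack +2.219/-2.169; half-tol=0.400, Σhalf²=0.656488
  -I: nom -16.700 → Σnom=123.510; wc +0.330/-0.425 → slack +2.549/-2.594; half-tol=0.378, Σhalf²=0.798994
  -J: nom -24.400 → Σnom=99.110; wc +0.220/-0.370 → slack +2.769/-2.964; half-tol=0.295, Σhalf²=0.886019
Nominal = 99.110. Worst-case = [99.110 - 2.964, 99.110 + 2.769] = [96.146, 101.879]. RSS = √0.886019 = 0.941.

nominal=99.110 wc=[96.146,101.879] rss=0.941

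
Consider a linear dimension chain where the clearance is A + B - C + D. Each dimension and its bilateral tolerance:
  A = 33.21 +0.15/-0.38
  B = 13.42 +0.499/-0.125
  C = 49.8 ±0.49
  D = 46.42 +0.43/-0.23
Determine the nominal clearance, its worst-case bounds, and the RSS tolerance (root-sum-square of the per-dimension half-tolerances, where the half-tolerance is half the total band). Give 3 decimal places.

nominal=43.250 wc=[42.025,44.819] rss=0.719

Stack each dimension's contribution:
  +A: nom +33.210 → Σnom=33.210; wc +0.150/-0.380 → slack +0.150/-0.380; half-tol=0.265, Σhalf²=0.070225
  +B: nom +13.420 → Σnom=46.630; wc +0.499/-0.125 → slack +0.649/-0.505; half-tol=0.312, Σhalf²=0.167569
  -C: nom -49.800 → Σnom=-3.170; wc +0.490/-0.490 → slack +1.139/-0.995; half-tol=0.490, Σhalf²=0.407669
  +D: nom +46.420 → Σnom=43.250; wc +0.430/-0.230 → slack +1.569/-1.225; half-tol=0.330, Σhalf²=0.516569
Nominal = 43.250. Worst-case = [43.250 - 1.225, 43.250 + 1.569] = [42.025, 44.819]. RSS = √0.516569 = 0.719.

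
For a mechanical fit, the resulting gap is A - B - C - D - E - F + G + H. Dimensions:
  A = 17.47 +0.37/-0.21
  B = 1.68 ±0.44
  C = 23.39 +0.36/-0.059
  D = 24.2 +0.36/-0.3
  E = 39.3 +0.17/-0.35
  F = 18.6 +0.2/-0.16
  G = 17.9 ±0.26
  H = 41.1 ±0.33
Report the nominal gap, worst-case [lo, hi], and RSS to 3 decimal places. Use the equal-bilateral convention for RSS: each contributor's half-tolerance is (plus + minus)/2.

nominal=-30.700 wc=[-33.030,-28.431] rss=0.841

Stack each dimension's contribution:
  +A: nom +17.470 → Σnom=17.470; wc +0.370/-0.210 → slack +0.370/-0.210; half-tol=0.290, Σhalf²=0.084100
  -B: nom -1.680 → Σnom=15.790; wc +0.440/-0.440 → slack +0.810/-0.650; half-tol=0.440, Σhalf²=0.277700
  -C: nom -23.390 → Σnom=-7.600; wc +0.059/-0.360 → slack +0.869/-1.010; half-tol=0.209, Σhalf²=0.321590
  -D: nom -24.200 → Σnom=-31.800; wc +0.300/-0.360 → slack +1.169/-1.370; half-tol=0.330, Σhalf²=0.430490
  -E: nom -39.300 → Σnom=-71.100; wc +0.350/-0.170 → slack +1.519/-1.540; half-tol=0.260, Σhalf²=0.498090
  -F: nom -18.600 → Σnom=-89.700; wc +0.160/-0.200 → slack +1.679/-1.740; half-tol=0.180, Σhalf²=0.530490
  +G: nom +17.900 → Σnom=-71.800; wc +0.260/-0.260 → slack +1.939/-2.000; half-tol=0.260, Σhalf²=0.598090
  +H: nom +41.100 → Σnom=-30.700; wc +0.330/-0.330 → slack +2.269/-2.330; half-tol=0.330, Σhalf²=0.706990
Nominal = -30.700. Worst-case = [-30.700 - 2.330, -30.700 + 2.269] = [-33.030, -28.431]. RSS = √0.706990 = 0.841.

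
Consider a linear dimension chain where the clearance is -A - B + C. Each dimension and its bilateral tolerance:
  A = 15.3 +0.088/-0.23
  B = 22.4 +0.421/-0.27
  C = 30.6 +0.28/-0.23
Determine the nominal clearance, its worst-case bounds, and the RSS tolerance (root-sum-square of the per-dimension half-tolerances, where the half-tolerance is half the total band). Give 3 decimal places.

Stack each dimension's contribution:
  -A: nom -15.300 → Σnom=-15.300; wc +0.230/-0.088 → slack +0.230/-0.088; half-tol=0.159, Σhalf²=0.025281
  -B: nom -22.400 → Σnom=-37.700; wc +0.270/-0.421 → slack +0.500/-0.509; half-tol=0.346, Σhalf²=0.144651
  +C: nom +30.600 → Σnom=-7.100; wc +0.280/-0.230 → slack +0.780/-0.739; half-tol=0.255, Σhalf²=0.209676
Nominal = -7.100. Worst-case = [-7.100 - 0.739, -7.100 + 0.780] = [-7.839, -6.320]. RSS = √0.209676 = 0.458.

nominal=-7.100 wc=[-7.839,-6.320] rss=0.458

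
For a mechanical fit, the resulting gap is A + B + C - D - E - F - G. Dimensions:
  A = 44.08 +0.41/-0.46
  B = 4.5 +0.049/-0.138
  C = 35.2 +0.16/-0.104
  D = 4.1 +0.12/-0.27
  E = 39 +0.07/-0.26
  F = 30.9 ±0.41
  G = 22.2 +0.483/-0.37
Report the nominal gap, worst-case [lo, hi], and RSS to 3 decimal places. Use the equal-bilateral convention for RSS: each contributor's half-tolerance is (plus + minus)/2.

Stack each dimension's contribution:
  +A: nom +44.080 → Σnom=44.080; wc +0.410/-0.460 → slack +0.410/-0.460; half-tol=0.435, Σhalf²=0.189225
  +B: nom +4.500 → Σnom=48.580; wc +0.049/-0.138 → slack +0.459/-0.598; half-tol=0.093, Σhalf²=0.197967
  +C: nom +35.200 → Σnom=83.780; wc +0.160/-0.104 → slack +0.619/-0.702; half-tol=0.132, Σhalf²=0.215391
  -D: nom -4.100 → Σnom=79.680; wc +0.270/-0.120 → slack +0.889/-0.822; half-tol=0.195, Σhalf²=0.253416
  -E: nom -39.000 → Σnom=40.680; wc +0.260/-0.070 → slack +1.149/-0.892; half-tol=0.165, Σhalf²=0.280641
  -F: nom -30.900 → Σnom=9.780; wc +0.410/-0.410 → slack +1.559/-1.302; half-tol=0.410, Σhalf²=0.448741
  -G: nom -22.200 → Σnom=-12.420; wc +0.370/-0.483 → slack +1.929/-1.785; half-tol=0.426, Σhalf²=0.630643
Nominal = -12.420. Worst-case = [-12.420 - 1.785, -12.420 + 1.929] = [-14.205, -10.491]. RSS = √0.630643 = 0.794.

nominal=-12.420 wc=[-14.205,-10.491] rss=0.794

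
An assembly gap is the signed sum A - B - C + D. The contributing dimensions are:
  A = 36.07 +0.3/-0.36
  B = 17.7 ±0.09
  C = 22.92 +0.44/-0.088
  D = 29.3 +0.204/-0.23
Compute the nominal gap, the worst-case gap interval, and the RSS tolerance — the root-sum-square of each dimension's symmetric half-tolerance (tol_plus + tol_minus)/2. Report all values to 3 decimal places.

nominal=24.750 wc=[23.630,25.432] rss=0.484

Stack each dimension's contribution:
  +A: nom +36.070 → Σnom=36.070; wc +0.300/-0.360 → slack +0.300/-0.360; half-tol=0.330, Σhalf²=0.108900
  -B: nom -17.700 → Σnom=18.370; wc +0.090/-0.090 → slack +0.390/-0.450; half-tol=0.090, Σhalf²=0.117000
  -C: nom -22.920 → Σnom=-4.550; wc +0.088/-0.440 → slack +0.478/-0.890; half-tol=0.264, Σhalf²=0.186696
  +D: nom +29.300 → Σnom=24.750; wc +0.204/-0.230 → slack +0.682/-1.120; half-tol=0.217, Σhalf²=0.233785
Nominal = 24.750. Worst-case = [24.750 - 1.120, 24.750 + 0.682] = [23.630, 25.432]. RSS = √0.233785 = 0.484.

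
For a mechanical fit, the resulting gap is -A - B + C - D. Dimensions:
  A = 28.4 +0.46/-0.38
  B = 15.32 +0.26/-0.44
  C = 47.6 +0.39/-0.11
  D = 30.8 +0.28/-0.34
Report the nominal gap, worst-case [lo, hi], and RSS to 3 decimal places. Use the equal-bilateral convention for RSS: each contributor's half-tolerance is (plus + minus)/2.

Stack each dimension's contribution:
  -A: nom -28.400 → Σnom=-28.400; wc +0.380/-0.460 → slack +0.380/-0.460; half-tol=0.420, Σhalf²=0.176400
  -B: nom -15.320 → Σnom=-43.720; wc +0.440/-0.260 → slack +0.820/-0.720; half-tol=0.350, Σhalf²=0.298900
  +C: nom +47.600 → Σnom=3.880; wc +0.390/-0.110 → slack +1.210/-0.830; half-tol=0.250, Σhalf²=0.361400
  -D: nom -30.800 → Σnom=-26.920; wc +0.340/-0.280 → slack +1.550/-1.110; half-tol=0.310, Σhalf²=0.457500
Nominal = -26.920. Worst-case = [-26.920 - 1.110, -26.920 + 1.550] = [-28.030, -25.370]. RSS = √0.457500 = 0.676.

nominal=-26.920 wc=[-28.030,-25.370] rss=0.676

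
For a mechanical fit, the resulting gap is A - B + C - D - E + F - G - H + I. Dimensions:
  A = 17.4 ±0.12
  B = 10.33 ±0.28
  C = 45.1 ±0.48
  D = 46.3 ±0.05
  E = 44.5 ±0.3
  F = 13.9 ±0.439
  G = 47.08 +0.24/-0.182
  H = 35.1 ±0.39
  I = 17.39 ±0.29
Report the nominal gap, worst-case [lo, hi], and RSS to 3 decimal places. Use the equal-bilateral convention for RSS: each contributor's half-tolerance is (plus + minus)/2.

Stack each dimension's contribution:
  +A: nom +17.400 → Σnom=17.400; wc +0.120/-0.120 → slack +0.120/-0.120; half-tol=0.120, Σhalf²=0.014400
  -B: nom -10.330 → Σnom=7.070; wc +0.280/-0.280 → slack +0.400/-0.400; half-tol=0.280, Σhalf²=0.092800
  +C: nom +45.100 → Σnom=52.170; wc +0.480/-0.480 → slack +0.880/-0.880; half-tol=0.480, Σhalf²=0.323200
  -D: nom -46.300 → Σnom=5.870; wc +0.050/-0.050 → slack +0.930/-0.930; half-tol=0.050, Σhalf²=0.325700
  -E: nom -44.500 → Σnom=-38.630; wc +0.300/-0.300 → slack +1.230/-1.230; half-tol=0.300, Σhalf²=0.415700
  +F: nom +13.900 → Σnom=-24.730; wc +0.439/-0.439 → slack +1.669/-1.669; half-tol=0.439, Σhalf²=0.608421
  -G: nom -47.080 → Σnom=-71.810; wc +0.182/-0.240 → slack +1.851/-1.909; half-tol=0.211, Σhalf²=0.652942
  -H: nom -35.100 → Σnom=-106.910; wc +0.390/-0.390 → slack +2.241/-2.299; half-tol=0.390, Σhalf²=0.805042
  +I: nom +17.390 → Σnom=-89.520; wc +0.290/-0.290 → slack +2.531/-2.589; half-tol=0.290, Σhalf²=0.889142
Nominal = -89.520. Worst-case = [-89.520 - 2.589, -89.520 + 2.531] = [-92.109, -86.989]. RSS = √0.889142 = 0.943.

nominal=-89.520 wc=[-92.109,-86.989] rss=0.943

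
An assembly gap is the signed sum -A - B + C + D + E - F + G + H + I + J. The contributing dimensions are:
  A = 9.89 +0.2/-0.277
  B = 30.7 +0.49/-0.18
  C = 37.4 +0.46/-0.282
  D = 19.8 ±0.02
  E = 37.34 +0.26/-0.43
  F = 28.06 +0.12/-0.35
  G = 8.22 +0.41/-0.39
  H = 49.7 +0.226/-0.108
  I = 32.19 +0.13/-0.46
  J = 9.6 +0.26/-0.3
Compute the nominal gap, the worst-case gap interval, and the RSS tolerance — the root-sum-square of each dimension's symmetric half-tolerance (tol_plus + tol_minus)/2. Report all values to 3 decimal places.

Stack each dimension's contribution:
  -A: nom -9.890 → Σnom=-9.890; wc +0.277/-0.200 → slack +0.277/-0.200; half-tol=0.239, Σhalf²=0.056882
  -B: nom -30.700 → Σnom=-40.590; wc +0.180/-0.490 → slack +0.457/-0.690; half-tol=0.335, Σhalf²=0.169107
  +C: nom +37.400 → Σnom=-3.190; wc +0.460/-0.282 → slack +0.917/-0.972; half-tol=0.371, Σhalf²=0.306748
  +D: nom +19.800 → Σnom=16.610; wc +0.020/-0.020 → slack +0.937/-0.992; half-tol=0.020, Σhalf²=0.307148
  +E: nom +37.340 → Σnom=53.950; wc +0.260/-0.430 → slack +1.197/-1.422; half-tol=0.345, Σhalf²=0.426173
  -F: nom -28.060 → Σnom=25.890; wc +0.350/-0.120 → slack +1.547/-1.542; half-tol=0.235, Σhalf²=0.481398
  +G: nom +8.220 → Σnom=34.110; wc +0.410/-0.390 → slack +1.957/-1.932; half-tol=0.400, Σhalf²=0.641398
  +H: nom +49.700 → Σnom=83.810; wc +0.226/-0.108 → slack +2.183/-2.040; half-tol=0.167, Σhalf²=0.669287
  +I: nom +32.190 → Σnom=116.000; wc +0.130/-0.460 → slack +2.313/-2.500; half-tol=0.295, Σhalf²=0.756312
  +J: nom +9.600 → Σnom=125.600; wc +0.260/-0.300 → slack +2.573/-2.800; half-tol=0.280, Σhalf²=0.834712
Nominal = 125.600. Worst-case = [125.600 - 2.800, 125.600 + 2.573] = [122.800, 128.173]. RSS = √0.834712 = 0.914.

nominal=125.600 wc=[122.800,128.173] rss=0.914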